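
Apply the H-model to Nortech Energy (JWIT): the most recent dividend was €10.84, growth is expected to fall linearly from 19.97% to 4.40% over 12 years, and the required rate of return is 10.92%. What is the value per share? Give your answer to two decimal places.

€328.89

H-model: P₀ = D₀[(1+g_L) + H(g_S−g_L)]/(r−g_L), with H = 12/2 = 6.
P₀ = 10.84 × [(1+0.044) + 6×(0.1997−0.044)] / (0.1092−0.044)
   = 10.84 × 1.9782 / 0.0652 = 328.8909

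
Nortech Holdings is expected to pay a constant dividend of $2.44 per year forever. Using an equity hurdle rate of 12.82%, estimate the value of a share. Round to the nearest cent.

Zero-growth DDM (perpetuity): P₀ = D/r = 2.44 / 0.1282 = 19.0328

$19.03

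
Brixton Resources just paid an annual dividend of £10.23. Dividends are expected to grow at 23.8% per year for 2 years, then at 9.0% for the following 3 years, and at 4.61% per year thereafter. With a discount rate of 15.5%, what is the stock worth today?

Three-stage DDM. Project D₁…D_5; terminal Gordon value at t=5 with g = 0.0461; discount at r = 0.155.
D_1 = 12.6647
D_2 = 15.6789
D_3 = 17.0901
D_4 = 18.6282
D_5 = 20.3047
TV_5 = 21.2407/(0.155−0.0461) = 195.0481
P₀ = Σ Dₜ/(1+r)ᵗ + TV_5/(1+r)^5 = 149.0483

£149.05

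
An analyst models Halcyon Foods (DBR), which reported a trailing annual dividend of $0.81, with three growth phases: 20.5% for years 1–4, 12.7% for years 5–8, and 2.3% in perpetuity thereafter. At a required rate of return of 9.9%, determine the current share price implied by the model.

Three-stage DDM. Project D₁…D_8; terminal Gordon value at t=8 with g = 0.023; discount at r = 0.099.
D_1 = 0.9761
D_2 = 1.1761
D_3 = 1.4172
D_4 = 1.7078
D_5 = 1.9247
D_6 = 2.1691
D_7 = 2.4446
D_8 = 2.7550
TV_8 = 2.8184/(0.099−0.023) = 37.0844
P₀ = Σ Dₜ/(1+r)ᵗ + TV_8/(1+r)^8 = 26.5155

$26.52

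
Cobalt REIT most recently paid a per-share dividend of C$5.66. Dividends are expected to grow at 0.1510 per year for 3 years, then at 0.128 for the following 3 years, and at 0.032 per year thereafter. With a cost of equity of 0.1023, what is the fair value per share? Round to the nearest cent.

Three-stage DDM. Project D₁…D_6; terminal Gordon value at t=6 with g = 0.032; discount at r = 0.1023.
D_1 = 6.5147
D_2 = 7.4984
D_3 = 8.6306
D_4 = 9.7353
D_5 = 10.9815
D_6 = 12.3871
TV_6 = 12.7835/(0.1023−0.032) = 181.8419
P₀ = Σ Dₜ/(1+r)ᵗ + TV_6/(1+r)^6 = 140.1387

C$140.14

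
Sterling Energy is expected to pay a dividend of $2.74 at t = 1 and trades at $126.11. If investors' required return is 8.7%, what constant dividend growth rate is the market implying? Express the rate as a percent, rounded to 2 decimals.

6.53%

From P₀ = D₁/(r − g), the implied growth is g = r − D₁/P₀.
g = 0.087 − 2.74/126.11 = 0.087 − 0.02173 = 0.06527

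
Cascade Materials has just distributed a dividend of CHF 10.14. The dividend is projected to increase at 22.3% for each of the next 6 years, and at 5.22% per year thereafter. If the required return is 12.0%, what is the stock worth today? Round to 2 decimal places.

CHF 350.50

Two-stage DDM. Project D₁…D_6 at 0.223, terminal growth 0.0522, discount at r = 0.12.
D_1 = 12.4012
D_2 = 15.1667
D_3 = 18.5489
D_4 = 22.6853
D_5 = 27.7441
D_6 = 33.9310
Terminal value at t=6: TV = D_7/(r−g) = 35.7022/(0.12−0.0522) = 526.5811
P₀ = 12.4012/(1+0.12)^1 + 15.1667/(1+0.12)^2 + 18.5489/(1+0.12)^3 + 22.6853/(1+0.12)^4 + 27.7441/(1+0.12)^5 + 33.9310/(1+0.12)^6 + 526.5811/(1+0.12)^6 = 350.4985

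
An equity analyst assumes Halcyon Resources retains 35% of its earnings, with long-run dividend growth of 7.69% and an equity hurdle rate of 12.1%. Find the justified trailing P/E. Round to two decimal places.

15.87

Payout ratio b = 1 − 0.35 = 0.65.
Justified trailing P/E = b(1+g)/(r−g) = 0.65×(1+0.0769)/(0.121−0.0769) = 15.8727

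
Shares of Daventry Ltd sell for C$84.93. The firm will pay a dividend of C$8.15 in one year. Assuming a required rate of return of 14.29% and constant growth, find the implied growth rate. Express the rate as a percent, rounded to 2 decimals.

4.69%

From P₀ = D₁/(r − g), the implied growth is g = r − D₁/P₀.
g = 0.1429 − 8.15/84.93 = 0.1429 − 0.09596 = 0.04694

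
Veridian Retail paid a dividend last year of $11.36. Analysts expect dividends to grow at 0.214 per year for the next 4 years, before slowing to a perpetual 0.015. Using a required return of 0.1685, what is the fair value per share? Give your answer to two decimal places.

$137.56

Two-stage DDM. Project D₁…D_4 at 0.214, terminal growth 0.015, discount at r = 0.1685.
D_1 = 13.7910
D_2 = 16.7423
D_3 = 20.3252
D_4 = 24.6748
Terminal value at t=4: TV = D_5/(r−g) = 25.0449/(0.1685−0.015) = 163.1589
P₀ = 13.7910/(1+0.1685)^1 + 16.7423/(1+0.1685)^2 + 20.3252/(1+0.1685)^3 + 24.6748/(1+0.1685)^4 + 163.1589/(1+0.1685)^4 = 137.5568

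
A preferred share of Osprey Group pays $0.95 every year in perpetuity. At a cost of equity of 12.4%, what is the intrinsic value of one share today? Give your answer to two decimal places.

Zero-growth DDM (perpetuity): P₀ = D/r = 0.95 / 0.124 = 7.6613

$7.66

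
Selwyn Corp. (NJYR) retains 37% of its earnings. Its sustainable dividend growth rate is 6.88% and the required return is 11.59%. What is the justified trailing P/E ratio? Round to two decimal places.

14.30

Payout ratio b = 1 − 0.37 = 0.63.
Justified trailing P/E = b(1+g)/(r−g) = 0.63×(1+0.0688)/(0.1159−0.0688) = 14.2961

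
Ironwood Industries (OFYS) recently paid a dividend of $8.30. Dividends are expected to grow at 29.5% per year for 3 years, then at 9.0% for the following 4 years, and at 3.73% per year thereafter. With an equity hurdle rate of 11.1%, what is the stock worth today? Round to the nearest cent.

$255.64

Three-stage DDM. Project D₁…D_7; terminal Gordon value at t=7 with g = 0.0373; discount at r = 0.111.
D_1 = 10.7485
D_2 = 13.9193
D_3 = 18.0255
D_4 = 19.6478
D_5 = 21.4161
D_6 = 23.3435
D_7 = 25.4445
TV_7 = 26.3935/(0.111−0.0373) = 358.1214
P₀ = Σ Dₜ/(1+r)ᵗ + TV_7/(1+r)^7 = 255.6444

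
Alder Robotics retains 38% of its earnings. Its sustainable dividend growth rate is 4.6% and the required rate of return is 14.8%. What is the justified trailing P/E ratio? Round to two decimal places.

Payout ratio b = 1 − 0.38 = 0.62.
Justified trailing P/E = b(1+g)/(r−g) = 0.62×(1+0.046)/(0.148−0.046) = 6.3580

6.36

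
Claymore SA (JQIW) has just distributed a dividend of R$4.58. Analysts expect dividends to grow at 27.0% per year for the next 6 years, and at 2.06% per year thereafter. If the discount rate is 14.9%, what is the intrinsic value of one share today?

R$105.97

Two-stage DDM. Project D₁…D_6 at 0.27, terminal growth 0.0206, discount at r = 0.149.
D_1 = 5.8166
D_2 = 7.3871
D_3 = 9.3816
D_4 = 11.9146
D_5 = 15.1316
D_6 = 19.2171
Terminal value at t=6: TV = D_7/(r−g) = 19.6130/(0.149−0.0206) = 152.7490
P₀ = 5.8166/(1+0.149)^1 + 7.3871/(1+0.149)^2 + 9.3816/(1+0.149)^3 + 11.9146/(1+0.149)^4 + 15.1316/(1+0.149)^5 + 19.2171/(1+0.149)^6 + 152.7490/(1+0.149)^6 = 105.9690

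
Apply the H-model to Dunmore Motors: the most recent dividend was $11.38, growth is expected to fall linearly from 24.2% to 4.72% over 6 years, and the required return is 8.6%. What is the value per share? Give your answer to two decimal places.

H-model: P₀ = D₀[(1+g_L) + H(g_S−g_L)]/(r−g_L), with H = 6/2 = 3.
P₀ = 11.38 × [(1+0.0472) + 3×(0.242−0.0472)] / (0.086−0.0472)
   = 11.38 × 1.6316 / 0.0388 = 478.5466

$478.55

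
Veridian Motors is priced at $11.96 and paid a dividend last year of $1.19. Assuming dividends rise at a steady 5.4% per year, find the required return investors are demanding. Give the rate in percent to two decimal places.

15.89%

Rearranging the constant-growth DDM: r = D₁/P₀ + g.
D₁ = 1.19 × (1 + 0.054) = 1.2543.
r = 1.2543 / 11.96 + 0.054 = 0.10487 + 0.054 = 0.15887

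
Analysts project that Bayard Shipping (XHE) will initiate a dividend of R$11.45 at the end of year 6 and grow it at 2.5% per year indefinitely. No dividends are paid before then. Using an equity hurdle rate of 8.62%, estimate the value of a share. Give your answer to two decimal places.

R$123.74

Deferred-dividend DDM. At t=5 the remaining stream is a growing perpetuity with first payment D_6 = 11.45.
V_5 = D_6/(r−g) = 11.45/(0.0862−0.025) = 187.0915
P₀ = V_5/(1+r)^5 = 187.0915/(1+0.0862)^5 = 123.7386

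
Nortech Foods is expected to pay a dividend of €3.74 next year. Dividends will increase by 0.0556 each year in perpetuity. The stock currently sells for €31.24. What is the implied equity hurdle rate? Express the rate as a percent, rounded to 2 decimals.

17.53%

Rearranging the constant-growth DDM: r = D₁/P₀ + g.
r = 3.7400 / 31.24 + 0.0556 = 0.11972 + 0.0556 = 0.17532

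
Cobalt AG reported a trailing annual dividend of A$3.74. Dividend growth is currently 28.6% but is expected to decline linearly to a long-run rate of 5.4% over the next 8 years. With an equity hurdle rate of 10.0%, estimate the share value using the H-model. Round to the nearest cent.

H-model: P₀ = D₀[(1+g_L) + H(g_S−g_L)]/(r−g_L), with H = 8/2 = 4.
P₀ = 3.74 × [(1+0.054) + 4×(0.286−0.054)] / (0.1−0.054)
   = 3.74 × 1.9820 / 0.046 = 161.1452

A$161.15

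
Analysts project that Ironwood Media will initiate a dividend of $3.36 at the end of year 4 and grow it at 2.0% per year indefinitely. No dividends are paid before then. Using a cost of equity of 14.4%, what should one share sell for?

Deferred-dividend DDM. At t=3 the remaining stream is a growing perpetuity with first payment D_4 = 3.36.
V_3 = D_4/(r−g) = 3.36/(0.144−0.02) = 27.0968
P₀ = V_3/(1+r)^3 = 27.0968/(1+0.144)^3 = 18.0984

$18.10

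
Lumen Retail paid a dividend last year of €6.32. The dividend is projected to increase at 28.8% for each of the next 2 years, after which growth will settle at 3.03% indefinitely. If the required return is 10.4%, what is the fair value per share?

€136.23

Two-stage DDM. Project D₁…D_2 at 0.288, terminal growth 0.0303, discount at r = 0.104.
D_1 = 8.1402
D_2 = 10.4845
Terminal value at t=2: TV = D_3/(r−g) = 10.8022/(0.104−0.0303) = 146.5700
P₀ = 8.1402/(1+0.104)^1 + 10.4845/(1+0.104)^2 + 146.5700/(1+0.104)^2 = 136.2316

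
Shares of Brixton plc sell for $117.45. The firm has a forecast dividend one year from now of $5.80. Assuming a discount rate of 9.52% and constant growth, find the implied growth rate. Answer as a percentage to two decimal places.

From P₀ = D₁/(r − g), the implied growth is g = r − D₁/P₀.
g = 0.0952 − 5.80/117.45 = 0.0952 − 0.04938 = 0.04582

4.58%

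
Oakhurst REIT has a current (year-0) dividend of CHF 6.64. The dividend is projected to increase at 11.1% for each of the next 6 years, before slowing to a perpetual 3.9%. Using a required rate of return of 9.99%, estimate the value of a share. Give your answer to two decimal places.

CHF 161.59

Two-stage DDM. Project D₁…D_6 at 0.111, terminal growth 0.039, discount at r = 0.0999.
D_1 = 7.3770
D_2 = 8.1959
D_3 = 9.1056
D_4 = 10.1164
D_5 = 11.2393
D_6 = 12.4868
Terminal value at t=6: TV = D_7/(r−g) = 12.9738/(0.0999−0.039) = 213.0349
P₀ = 7.3770/(1+0.0999)^1 + 8.1959/(1+0.0999)^2 + 9.1056/(1+0.0999)^3 + 10.1164/(1+0.0999)^4 + 11.2393/(1+0.0999)^5 + 12.4868/(1+0.0999)^6 + 213.0349/(1+0.0999)^6 = 161.5894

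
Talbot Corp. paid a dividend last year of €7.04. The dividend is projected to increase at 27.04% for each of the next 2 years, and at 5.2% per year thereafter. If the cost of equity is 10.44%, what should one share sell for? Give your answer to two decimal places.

Two-stage DDM. Project D₁…D_2 at 0.2704, terminal growth 0.052, discount at r = 0.1044.
D_1 = 8.9436
D_2 = 11.3620
Terminal value at t=2: TV = D_3/(r−g) = 11.9528/(0.1044−0.052) = 228.1067
P₀ = 8.9436/(1+0.1044)^1 + 11.3620/(1+0.1044)^2 + 228.1067/(1+0.1044)^2 = 204.4324

€204.43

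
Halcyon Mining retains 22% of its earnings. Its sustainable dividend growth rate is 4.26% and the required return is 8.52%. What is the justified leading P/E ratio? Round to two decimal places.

18.31

Payout ratio b = 1 − 0.22 = 0.78.
Justified leading P/E = b/(r−g) = 0.78/(0.0852−0.0426) = 18.3099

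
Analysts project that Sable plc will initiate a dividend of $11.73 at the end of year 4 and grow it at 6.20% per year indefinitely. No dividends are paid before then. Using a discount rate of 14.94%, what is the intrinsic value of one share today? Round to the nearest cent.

$88.38

Deferred-dividend DDM. At t=3 the remaining stream is a growing perpetuity with first payment D_4 = 11.73.
V_3 = D_4/(r−g) = 11.73/(0.1494−0.062) = 134.2105
P₀ = V_3/(1+r)^3 = 134.2105/(1+0.1494)^3 = 88.3839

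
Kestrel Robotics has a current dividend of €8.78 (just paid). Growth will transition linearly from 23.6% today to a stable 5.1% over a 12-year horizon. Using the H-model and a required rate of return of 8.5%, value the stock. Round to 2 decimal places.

H-model: P₀ = D₀[(1+g_L) + H(g_S−g_L)]/(r−g_L), with H = 12/2 = 6.
P₀ = 8.78 × [(1+0.051) + 6×(0.236−0.051)] / (0.085−0.051)
   = 8.78 × 2.1610 / 0.034 = 558.0465

€558.05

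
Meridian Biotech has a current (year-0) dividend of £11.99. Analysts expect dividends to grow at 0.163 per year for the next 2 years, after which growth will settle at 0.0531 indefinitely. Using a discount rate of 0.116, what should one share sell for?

Two-stage DDM. Project D₁…D_2 at 0.163, terminal growth 0.0531, discount at r = 0.116.
D_1 = 13.9444
D_2 = 16.2173
Terminal value at t=2: TV = D_3/(r−g) = 17.0784/(0.116−0.0531) = 271.5173
P₀ = 13.9444/(1+0.116)^1 + 16.2173/(1+0.116)^2 + 271.5173/(1+0.116)^2 = 243.5225

£243.52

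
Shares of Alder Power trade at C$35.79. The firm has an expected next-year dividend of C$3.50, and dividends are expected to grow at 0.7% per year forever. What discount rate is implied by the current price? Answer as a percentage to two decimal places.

Rearranging the constant-growth DDM: r = D₁/P₀ + g.
r = 3.5000 / 35.79 + 0.007 = 0.09779 + 0.007 = 0.10479

10.48%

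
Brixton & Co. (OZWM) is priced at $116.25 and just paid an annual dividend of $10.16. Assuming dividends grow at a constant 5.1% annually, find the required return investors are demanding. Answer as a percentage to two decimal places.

14.29%

Rearranging the constant-growth DDM: r = D₁/P₀ + g.
D₁ = 10.16 × (1 + 0.051) = 10.6782.
r = 10.6782 / 116.25 + 0.051 = 0.09186 + 0.051 = 0.14286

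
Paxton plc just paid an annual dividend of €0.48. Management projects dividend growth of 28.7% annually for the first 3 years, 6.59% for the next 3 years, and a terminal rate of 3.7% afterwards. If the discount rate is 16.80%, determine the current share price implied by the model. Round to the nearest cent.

Three-stage DDM. Project D₁…D_6; terminal Gordon value at t=6 with g = 0.037; discount at r = 0.168.
D_1 = 0.6178
D_2 = 0.7951
D_3 = 1.0232
D_4 = 1.0907
D_5 = 1.1625
D_6 = 1.2392
TV_6 = 1.2850/(0.168−0.037) = 9.8092
P₀ = Σ Dₜ/(1+r)ᵗ + TV_6/(1+r)^6 = 7.2262

€7.23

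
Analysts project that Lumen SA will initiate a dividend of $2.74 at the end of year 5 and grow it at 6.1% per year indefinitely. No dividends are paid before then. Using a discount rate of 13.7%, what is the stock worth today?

$21.57

Deferred-dividend DDM. At t=4 the remaining stream is a growing perpetuity with first payment D_5 = 2.74.
V_4 = D_5/(r−g) = 2.74/(0.137−0.061) = 36.0526
P₀ = V_4/(1+r)^4 = 36.0526/(1+0.137)^4 = 21.5722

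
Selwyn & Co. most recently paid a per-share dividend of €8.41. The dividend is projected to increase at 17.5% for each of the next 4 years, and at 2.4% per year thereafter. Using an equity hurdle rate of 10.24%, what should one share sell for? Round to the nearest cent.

Two-stage DDM. Project D₁…D_4 at 0.175, terminal growth 0.024, discount at r = 0.1024.
D_1 = 9.8818
D_2 = 11.6111
D_3 = 13.6430
D_4 = 16.0305
Terminal value at t=4: TV = D_5/(r−g) = 16.4152/(0.1024−0.024) = 209.3781
P₀ = 9.8818/(1+0.1024)^1 + 11.6111/(1+0.1024)^2 + 13.6430/(1+0.1024)^3 + 16.0305/(1+0.1024)^4 + 209.3781/(1+0.1024)^4 = 181.3222

€181.32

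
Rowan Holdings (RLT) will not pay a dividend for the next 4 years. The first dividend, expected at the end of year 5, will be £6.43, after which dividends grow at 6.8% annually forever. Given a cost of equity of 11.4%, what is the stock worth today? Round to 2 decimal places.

Deferred-dividend DDM. At t=4 the remaining stream is a growing perpetuity with first payment D_5 = 6.43.
V_4 = D_5/(r−g) = 6.43/(0.114−0.068) = 139.7826
P₀ = V_4/(1+r)^4 = 139.7826/(1+0.114)^4 = 90.7637

£90.76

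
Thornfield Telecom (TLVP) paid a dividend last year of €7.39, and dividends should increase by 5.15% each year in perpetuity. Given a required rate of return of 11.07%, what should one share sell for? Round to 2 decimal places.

€131.26

Gordon growth model: P₀ = D₁/(r − g). D₁ = 7.39 × (1 + 0.0515) = 7.7706.
P₀ = 7.7706 / (0.1107 − 0.0515) = 7.7706 / 0.0592 = 131.2599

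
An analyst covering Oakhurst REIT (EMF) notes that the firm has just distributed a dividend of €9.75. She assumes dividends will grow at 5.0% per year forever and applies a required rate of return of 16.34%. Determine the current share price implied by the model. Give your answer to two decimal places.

Gordon growth model: P₀ = D₁/(r − g). D₁ = 9.75 × (1 + 0.05) = 10.2375.
P₀ = 10.2375 / (0.1634 − 0.05) = 10.2375 / 0.1134 = 90.2778

€90.28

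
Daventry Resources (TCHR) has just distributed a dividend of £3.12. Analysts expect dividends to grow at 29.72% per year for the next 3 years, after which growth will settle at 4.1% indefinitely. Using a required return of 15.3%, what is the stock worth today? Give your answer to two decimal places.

Two-stage DDM. Project D₁…D_3 at 0.2972, terminal growth 0.041, discount at r = 0.153.
D_1 = 4.0473
D_2 = 5.2501
D_3 = 6.8104
Terminal value at t=3: TV = D_4/(r−g) = 7.0897/(0.153−0.041) = 63.3006
P₀ = 4.0473/(1+0.153)^1 + 5.2501/(1+0.153)^2 + 6.8104/(1+0.153)^3 + 63.3006/(1+0.153)^3 = 53.1997

£53.20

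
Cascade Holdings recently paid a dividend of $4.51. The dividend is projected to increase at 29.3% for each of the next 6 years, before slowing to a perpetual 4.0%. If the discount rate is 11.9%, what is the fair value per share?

Two-stage DDM. Project D₁…D_6 at 0.293, terminal growth 0.04, discount at r = 0.119.
D_1 = 5.8314
D_2 = 7.5400
D_3 = 9.7493
D_4 = 12.6058
D_5 = 16.2993
D_6 = 21.0750
Terminal value at t=6: TV = D_7/(r−g) = 21.9180/(0.119−0.04) = 277.4431
P₀ = 5.8314/(1+0.119)^1 + 7.5400/(1+0.119)^2 + 9.7493/(1+0.119)^3 + 12.6058/(1+0.119)^4 + 16.2993/(1+0.119)^5 + 21.0750/(1+0.119)^6 + 277.4431/(1+0.119)^6 = 187.5721

$187.57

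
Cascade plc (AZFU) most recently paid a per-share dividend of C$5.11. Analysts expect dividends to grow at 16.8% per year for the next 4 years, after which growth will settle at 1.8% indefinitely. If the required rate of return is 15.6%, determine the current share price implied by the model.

Two-stage DDM. Project D₁…D_4 at 0.168, terminal growth 0.018, discount at r = 0.156.
D_1 = 5.9685
D_2 = 6.9712
D_3 = 8.1423
D_4 = 9.5103
Terminal value at t=4: TV = D_5/(r−g) = 9.6814/(0.156−0.018) = 70.1554
P₀ = 5.9685/(1+0.156)^1 + 6.9712/(1+0.156)^2 + 8.1423/(1+0.156)^3 + 9.5103/(1+0.156)^4 + 70.1554/(1+0.156)^4 = 60.2612

C$60.26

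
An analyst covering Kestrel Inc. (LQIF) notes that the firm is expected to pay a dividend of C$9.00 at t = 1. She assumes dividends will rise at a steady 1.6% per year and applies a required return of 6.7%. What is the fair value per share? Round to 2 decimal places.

C$176.47

Gordon growth model: P₀ = D₁/(r − g), with D₁ = 9.00 given directly.
P₀ = 9.0000 / (0.067 − 0.016) = 9.0000 / 0.051 = 176.4706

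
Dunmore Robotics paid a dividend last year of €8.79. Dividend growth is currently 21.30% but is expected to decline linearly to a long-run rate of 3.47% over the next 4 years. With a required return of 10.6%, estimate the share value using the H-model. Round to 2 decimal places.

H-model: P₀ = D₀[(1+g_L) + H(g_S−g_L)]/(r−g_L), with H = 4/2 = 2.
P₀ = 8.79 × [(1+0.0347) + 2×(0.213−0.0347)] / (0.106−0.0347)
   = 8.79 × 1.3913 / 0.0713 = 171.5221

€171.52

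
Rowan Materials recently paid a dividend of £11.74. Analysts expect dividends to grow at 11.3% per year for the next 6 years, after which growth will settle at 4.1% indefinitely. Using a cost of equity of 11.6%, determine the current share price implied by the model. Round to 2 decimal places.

£230.12

Two-stage DDM. Project D₁…D_6 at 0.113, terminal growth 0.041, discount at r = 0.116.
D_1 = 13.0666
D_2 = 14.5431
D_3 = 16.1865
D_4 = 18.0156
D_5 = 20.0514
D_6 = 22.3172
Terminal value at t=6: TV = D_7/(r−g) = 23.2322/(0.116−0.041) = 309.7623
P₀ = 13.0666/(1+0.116)^1 + 14.5431/(1+0.116)^2 + 16.1865/(1+0.116)^3 + 18.0156/(1+0.116)^4 + 20.0514/(1+0.116)^5 + 22.3172/(1+0.116)^6 + 309.7623/(1+0.116)^6 = 230.1208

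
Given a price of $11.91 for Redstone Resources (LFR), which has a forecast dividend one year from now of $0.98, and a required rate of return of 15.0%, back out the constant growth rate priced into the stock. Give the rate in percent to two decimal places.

6.77%

From P₀ = D₁/(r − g), the implied growth is g = r − D₁/P₀.
g = 0.15 − 0.98/11.91 = 0.15 − 0.08228 = 0.06772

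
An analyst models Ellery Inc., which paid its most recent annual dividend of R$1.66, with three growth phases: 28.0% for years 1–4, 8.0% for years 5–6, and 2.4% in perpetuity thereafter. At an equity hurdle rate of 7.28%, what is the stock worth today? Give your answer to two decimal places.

R$88.87

Three-stage DDM. Project D₁…D_6; terminal Gordon value at t=6 with g = 0.024; discount at r = 0.0728.
D_1 = 2.1248
D_2 = 2.7197
D_3 = 3.4813
D_4 = 4.4560
D_5 = 4.8125
D_6 = 5.1975
TV_6 = 5.3223/(0.0728−0.024) = 109.0625
P₀ = Σ Dₜ/(1+r)ᵗ + TV_6/(1+r)^6 = 88.8659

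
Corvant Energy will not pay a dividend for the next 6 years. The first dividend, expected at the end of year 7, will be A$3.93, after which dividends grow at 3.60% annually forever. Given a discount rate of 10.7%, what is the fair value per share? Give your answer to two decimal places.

A$30.08

Deferred-dividend DDM. At t=6 the remaining stream is a growing perpetuity with first payment D_7 = 3.93.
V_6 = D_7/(r−g) = 3.93/(0.107−0.036) = 55.3521
P₀ = V_6/(1+r)^6 = 55.3521/(1+0.107)^6 = 30.0780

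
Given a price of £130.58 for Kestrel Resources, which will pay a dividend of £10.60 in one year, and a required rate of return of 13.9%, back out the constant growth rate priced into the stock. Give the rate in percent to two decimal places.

From P₀ = D₁/(r − g), the implied growth is g = r − D₁/P₀.
g = 0.139 − 10.60/130.58 = 0.139 − 0.08118 = 0.05782

5.78%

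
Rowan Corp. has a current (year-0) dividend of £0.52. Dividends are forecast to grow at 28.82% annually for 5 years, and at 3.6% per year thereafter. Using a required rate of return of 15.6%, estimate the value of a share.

Two-stage DDM. Project D₁…D_5 at 0.2882, terminal growth 0.036, discount at r = 0.156.
D_1 = 0.6699
D_2 = 0.8629
D_3 = 1.1116
D_4 = 1.4320
D_5 = 1.8447
Terminal value at t=5: TV = D_6/(r−g) = 1.9111/(0.156−0.036) = 15.9257
P₀ = 0.6699/(1+0.156)^1 + 0.8629/(1+0.156)^2 + 1.1116/(1+0.156)^3 + 1.4320/(1+0.156)^4 + 1.8447/(1+0.156)^5 + 15.9257/(1+0.156)^5 = 11.3548

£11.35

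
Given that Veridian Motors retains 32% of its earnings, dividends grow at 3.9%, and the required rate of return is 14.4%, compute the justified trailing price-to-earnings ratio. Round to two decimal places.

Payout ratio b = 1 − 0.32 = 0.68.
Justified trailing P/E = b(1+g)/(r−g) = 0.68×(1+0.039)/(0.144−0.039) = 6.7288

6.73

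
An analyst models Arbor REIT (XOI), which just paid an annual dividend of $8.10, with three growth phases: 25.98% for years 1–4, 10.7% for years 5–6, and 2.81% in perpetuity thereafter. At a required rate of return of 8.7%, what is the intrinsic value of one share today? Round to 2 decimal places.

$342.09

Three-stage DDM. Project D₁…D_6; terminal Gordon value at t=6 with g = 0.0281; discount at r = 0.087.
D_1 = 10.2044
D_2 = 12.8555
D_3 = 16.1953
D_4 = 20.4029
D_5 = 22.5860
D_6 = 25.0027
TV_6 = 25.7053/(0.087−0.0281) = 436.4221
P₀ = Σ Dₜ/(1+r)ᵗ + TV_6/(1+r)^6 = 342.0945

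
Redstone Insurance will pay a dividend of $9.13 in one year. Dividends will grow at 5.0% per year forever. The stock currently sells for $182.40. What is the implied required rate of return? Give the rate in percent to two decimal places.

10.01%

Rearranging the constant-growth DDM: r = D₁/P₀ + g.
r = 9.1300 / 182.40 + 0.05 = 0.05005 + 0.05 = 0.10005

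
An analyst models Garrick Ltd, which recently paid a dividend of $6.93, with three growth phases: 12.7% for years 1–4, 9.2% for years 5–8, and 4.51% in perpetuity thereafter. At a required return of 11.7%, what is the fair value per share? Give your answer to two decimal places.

Three-stage DDM. Project D₁…D_8; terminal Gordon value at t=8 with g = 0.0451; discount at r = 0.117.
D_1 = 7.8101
D_2 = 8.8020
D_3 = 9.9198
D_4 = 11.1797
D_5 = 12.2082
D_6 = 13.3314
D_7 = 14.5578
D_8 = 15.8972
TV_8 = 16.6141/(0.117−0.0451) = 231.0726
P₀ = Σ Dₜ/(1+r)ᵗ + TV_8/(1+r)^8 = 150.8508

$150.85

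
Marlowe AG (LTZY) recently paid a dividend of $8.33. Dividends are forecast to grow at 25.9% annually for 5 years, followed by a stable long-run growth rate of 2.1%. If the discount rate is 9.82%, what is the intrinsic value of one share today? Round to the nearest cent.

Two-stage DDM. Project D₁…D_5 at 0.259, terminal growth 0.021, discount at r = 0.0982.
D_1 = 10.4875
D_2 = 13.2037
D_3 = 16.6235
D_4 = 20.9290
D_5 = 26.3496
Terminal value at t=5: TV = D_6/(r−g) = 26.9029/(0.0982−0.021) = 348.4834
P₀ = 10.4875/(1+0.0982)^1 + 13.2037/(1+0.0982)^2 + 16.6235/(1+0.0982)^3 + 20.9290/(1+0.0982)^4 + 26.3496/(1+0.0982)^5 + 348.4834/(1+0.0982)^5 = 282.0928

$282.09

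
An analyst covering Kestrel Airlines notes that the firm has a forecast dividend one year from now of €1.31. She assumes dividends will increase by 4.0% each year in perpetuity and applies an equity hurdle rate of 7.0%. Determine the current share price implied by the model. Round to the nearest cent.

€43.67

Gordon growth model: P₀ = D₁/(r − g), with D₁ = 1.31 given directly.
P₀ = 1.3100 / (0.07 − 0.04) = 1.3100 / 0.03 = 43.6667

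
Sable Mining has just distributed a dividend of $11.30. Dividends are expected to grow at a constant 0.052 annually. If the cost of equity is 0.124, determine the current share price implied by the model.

$165.11

Gordon growth model: P₀ = D₁/(r − g). D₁ = 11.30 × (1 + 0.052) = 11.8876.
P₀ = 11.8876 / (0.124 − 0.052) = 11.8876 / 0.072 = 165.1056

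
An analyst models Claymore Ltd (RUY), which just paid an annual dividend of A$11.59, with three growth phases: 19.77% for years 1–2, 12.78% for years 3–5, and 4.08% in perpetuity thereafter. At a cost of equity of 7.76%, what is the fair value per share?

Three-stage DDM. Project D₁…D_5; terminal Gordon value at t=5 with g = 0.0408; discount at r = 0.0776.
D_1 = 13.8813
D_2 = 16.6257
D_3 = 18.7504
D_4 = 21.1468
D_5 = 23.8493
TV_5 = 24.8224/(0.0776−0.0408) = 674.5207
P₀ = Σ Dₜ/(1+r)ᵗ + TV_5/(1+r)^5 = 538.4813

A$538.48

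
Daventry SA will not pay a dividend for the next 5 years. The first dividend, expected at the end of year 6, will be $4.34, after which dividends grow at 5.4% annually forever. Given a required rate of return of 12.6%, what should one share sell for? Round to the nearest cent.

Deferred-dividend DDM. At t=5 the remaining stream is a growing perpetuity with first payment D_6 = 4.34.
V_5 = D_6/(r−g) = 4.34/(0.126−0.054) = 60.2778
P₀ = V_5/(1+r)^5 = 60.2778/(1+0.126)^5 = 33.3016

$33.30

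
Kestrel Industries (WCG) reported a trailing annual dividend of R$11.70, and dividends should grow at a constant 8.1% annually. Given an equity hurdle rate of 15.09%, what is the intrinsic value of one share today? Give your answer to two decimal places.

R$180.94

Gordon growth model: P₀ = D₁/(r − g). D₁ = 11.70 × (1 + 0.081) = 12.6477.
P₀ = 12.6477 / (0.1509 − 0.081) = 12.6477 / 0.0699 = 180.9399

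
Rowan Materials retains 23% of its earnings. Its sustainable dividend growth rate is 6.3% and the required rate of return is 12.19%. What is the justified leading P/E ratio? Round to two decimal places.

13.07

Payout ratio b = 1 − 0.23 = 0.77.
Justified leading P/E = b/(r−g) = 0.77/(0.1219−0.063) = 13.0730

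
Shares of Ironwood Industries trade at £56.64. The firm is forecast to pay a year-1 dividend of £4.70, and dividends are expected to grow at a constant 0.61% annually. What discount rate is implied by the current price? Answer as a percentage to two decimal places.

8.91%

Rearranging the constant-growth DDM: r = D₁/P₀ + g.
r = 4.7000 / 56.64 + 0.0061 = 0.08298 + 0.0061 = 0.08908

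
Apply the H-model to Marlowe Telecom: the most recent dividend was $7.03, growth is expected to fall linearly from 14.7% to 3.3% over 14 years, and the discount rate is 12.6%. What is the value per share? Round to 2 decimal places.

H-model: P₀ = D₀[(1+g_L) + H(g_S−g_L)]/(r−g_L), with H = 14/2 = 7.
P₀ = 7.03 × [(1+0.033) + 7×(0.147−0.033)] / (0.126−0.033)
   = 7.03 × 1.8310 / 0.093 = 138.4078

$138.41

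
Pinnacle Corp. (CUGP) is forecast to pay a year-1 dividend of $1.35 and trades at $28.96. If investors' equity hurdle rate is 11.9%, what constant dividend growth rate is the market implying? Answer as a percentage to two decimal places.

7.24%

From P₀ = D₁/(r − g), the implied growth is g = r − D₁/P₀.
g = 0.119 − 1.35/28.96 = 0.119 − 0.04662 = 0.07238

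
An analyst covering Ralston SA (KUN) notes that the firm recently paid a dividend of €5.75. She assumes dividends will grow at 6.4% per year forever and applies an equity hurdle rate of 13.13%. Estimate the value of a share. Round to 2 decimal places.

Gordon growth model: P₀ = D₁/(r − g). D₁ = 5.75 × (1 + 0.064) = 6.1180.
P₀ = 6.1180 / (0.1313 − 0.064) = 6.1180 / 0.0673 = 90.9064

€90.91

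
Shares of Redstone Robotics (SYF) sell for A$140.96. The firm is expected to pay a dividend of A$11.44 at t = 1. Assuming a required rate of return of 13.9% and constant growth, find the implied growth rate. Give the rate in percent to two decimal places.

5.78%

From P₀ = D₁/(r − g), the implied growth is g = r − D₁/P₀.
g = 0.139 − 11.44/140.96 = 0.139 − 0.08116 = 0.05784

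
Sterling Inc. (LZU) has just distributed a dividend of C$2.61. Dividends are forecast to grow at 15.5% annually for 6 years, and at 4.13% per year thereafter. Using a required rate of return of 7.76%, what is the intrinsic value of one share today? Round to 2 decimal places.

Two-stage DDM. Project D₁…D_6 at 0.155, terminal growth 0.0413, discount at r = 0.0776.
D_1 = 3.0145
D_2 = 3.4818
D_3 = 4.0215
D_4 = 4.6448
D_5 = 5.3648
D_6 = 6.1963
Terminal value at t=6: TV = D_7/(r−g) = 6.4522/(0.0776−0.0413) = 177.7467
P₀ = 3.0145/(1+0.0776)^1 + 3.4818/(1+0.0776)^2 + 4.0215/(1+0.0776)^3 + 4.6448/(1+0.0776)^4 + 5.3648/(1+0.0776)^5 + 6.1963/(1+0.0776)^6 + 177.7467/(1+0.0776)^6 = 133.6192

C$133.62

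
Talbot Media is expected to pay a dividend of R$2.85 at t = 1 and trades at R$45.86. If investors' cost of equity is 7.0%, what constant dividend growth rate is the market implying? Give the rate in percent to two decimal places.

0.79%

From P₀ = D₁/(r − g), the implied growth is g = r − D₁/P₀.
g = 0.07 − 2.85/45.86 = 0.07 − 0.06215 = 0.00785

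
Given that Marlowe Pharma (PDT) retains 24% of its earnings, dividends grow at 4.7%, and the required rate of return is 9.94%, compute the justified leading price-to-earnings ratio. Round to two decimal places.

Payout ratio b = 1 − 0.24 = 0.76.
Justified leading P/E = b/(r−g) = 0.76/(0.0994−0.047) = 14.5038

14.50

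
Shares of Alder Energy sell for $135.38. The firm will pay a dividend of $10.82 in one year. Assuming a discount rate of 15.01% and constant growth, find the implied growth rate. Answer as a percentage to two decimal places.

From P₀ = D₁/(r − g), the implied growth is g = r − D₁/P₀.
g = 0.1501 − 10.82/135.38 = 0.1501 − 0.07992 = 0.07018

7.02%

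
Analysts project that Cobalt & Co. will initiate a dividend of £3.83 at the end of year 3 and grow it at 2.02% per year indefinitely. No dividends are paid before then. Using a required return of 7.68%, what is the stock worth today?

Deferred-dividend DDM. At t=2 the remaining stream is a growing perpetuity with first payment D_3 = 3.83.
V_2 = D_3/(r−g) = 3.83/(0.0768−0.0202) = 67.6678
P₀ = V_2/(1+r)^2 = 67.6678/(1+0.0768)^2 = 58.3596

£58.36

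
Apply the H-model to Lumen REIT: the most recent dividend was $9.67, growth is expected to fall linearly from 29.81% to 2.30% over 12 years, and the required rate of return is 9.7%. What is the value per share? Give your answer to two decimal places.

$349.37

H-model: P₀ = D₀[(1+g_L) + H(g_S−g_L)]/(r−g_L), with H = 12/2 = 6.
P₀ = 9.67 × [(1+0.023) + 6×(0.2981−0.023)] / (0.097−0.023)
   = 9.67 × 2.6736 / 0.074 = 349.3745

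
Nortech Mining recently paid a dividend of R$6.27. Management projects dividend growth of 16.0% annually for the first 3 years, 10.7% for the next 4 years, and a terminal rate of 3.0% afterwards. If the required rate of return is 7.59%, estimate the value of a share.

Three-stage DDM. Project D₁…D_7; terminal Gordon value at t=7 with g = 0.03; discount at r = 0.0759.
D_1 = 7.2732
D_2 = 8.4369
D_3 = 9.7868
D_4 = 10.8340
D_5 = 11.9932
D_6 = 13.2765
D_7 = 14.6971
TV_7 = 15.1380/(0.0759−0.03) = 329.8045
P₀ = Σ Dₜ/(1+r)ᵗ + TV_7/(1+r)^7 = 253.3081

R$253.31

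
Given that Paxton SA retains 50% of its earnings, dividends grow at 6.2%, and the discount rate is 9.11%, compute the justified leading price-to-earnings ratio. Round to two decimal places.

Payout ratio b = 1 − 0.50 = 0.50.
Justified leading P/E = b/(r−g) = 0.50/(0.0911−0.062) = 17.1821

17.18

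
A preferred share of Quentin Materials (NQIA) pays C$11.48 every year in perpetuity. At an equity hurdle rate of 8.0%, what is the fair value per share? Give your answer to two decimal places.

Zero-growth DDM (perpetuity): P₀ = D/r = 11.48 / 0.08 = 143.5000

C$143.50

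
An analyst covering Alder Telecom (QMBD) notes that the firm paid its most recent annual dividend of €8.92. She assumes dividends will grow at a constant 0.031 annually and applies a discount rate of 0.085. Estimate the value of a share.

€170.31

Gordon growth model: P₀ = D₁/(r − g). D₁ = 8.92 × (1 + 0.031) = 9.1965.
P₀ = 9.1965 / (0.085 − 0.031) = 9.1965 / 0.054 = 170.3059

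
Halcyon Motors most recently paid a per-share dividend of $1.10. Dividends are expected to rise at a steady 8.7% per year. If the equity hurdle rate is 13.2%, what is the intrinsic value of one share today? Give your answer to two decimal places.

$26.57

Gordon growth model: P₀ = D₁/(r − g). D₁ = 1.10 × (1 + 0.087) = 1.1957.
P₀ = 1.1957 / (0.132 − 0.087) = 1.1957 / 0.045 = 26.5711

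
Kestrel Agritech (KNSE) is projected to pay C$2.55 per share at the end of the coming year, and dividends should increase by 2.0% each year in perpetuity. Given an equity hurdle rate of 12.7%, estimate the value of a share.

Gordon growth model: P₀ = D₁/(r − g), with D₁ = 2.55 given directly.
P₀ = 2.5500 / (0.127 − 0.02) = 2.5500 / 0.107 = 23.8318

C$23.83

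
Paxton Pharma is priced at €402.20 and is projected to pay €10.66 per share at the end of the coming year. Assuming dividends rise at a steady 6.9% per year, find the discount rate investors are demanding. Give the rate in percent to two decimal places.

9.55%

Rearranging the constant-growth DDM: r = D₁/P₀ + g.
r = 10.6600 / 402.20 + 0.069 = 0.02650 + 0.069 = 0.09550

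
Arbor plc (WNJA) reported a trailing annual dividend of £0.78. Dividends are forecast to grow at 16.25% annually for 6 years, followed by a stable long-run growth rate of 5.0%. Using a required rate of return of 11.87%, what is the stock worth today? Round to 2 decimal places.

£20.38

Two-stage DDM. Project D₁…D_6 at 0.1625, terminal growth 0.05, discount at r = 0.1187.
D_1 = 0.9068
D_2 = 1.0541
D_3 = 1.2254
D_4 = 1.4245
D_5 = 1.6560
D_6 = 1.9251
Terminal value at t=6: TV = D_7/(r−g) = 2.0214/(0.1187−0.05) = 29.4229
P₀ = 0.9068/(1+0.1187)^1 + 1.0541/(1+0.1187)^2 + 1.2254/(1+0.1187)^3 + 1.4245/(1+0.1187)^4 + 1.6560/(1+0.1187)^5 + 1.9251/(1+0.1187)^6 + 29.4229/(1+0.1187)^6 = 20.3756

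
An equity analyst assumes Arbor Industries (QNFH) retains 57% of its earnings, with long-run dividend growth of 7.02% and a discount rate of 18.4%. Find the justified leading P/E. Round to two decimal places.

Payout ratio b = 1 − 0.57 = 0.43.
Justified leading P/E = b/(r−g) = 0.43/(0.184−0.0702) = 3.7786

3.78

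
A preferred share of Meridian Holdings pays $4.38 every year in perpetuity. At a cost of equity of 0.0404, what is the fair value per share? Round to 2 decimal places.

$108.42

Zero-growth DDM (perpetuity): P₀ = D/r = 4.38 / 0.0404 = 108.4158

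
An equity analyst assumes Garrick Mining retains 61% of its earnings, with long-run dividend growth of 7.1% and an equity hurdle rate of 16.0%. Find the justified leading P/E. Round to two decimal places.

Payout ratio b = 1 − 0.61 = 0.39.
Justified leading P/E = b/(r−g) = 0.39/(0.16−0.071) = 4.3820

4.38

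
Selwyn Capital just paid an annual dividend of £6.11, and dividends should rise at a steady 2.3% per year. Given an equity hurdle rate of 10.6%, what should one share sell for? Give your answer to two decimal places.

£75.31

Gordon growth model: P₀ = D₁/(r − g). D₁ = 6.11 × (1 + 0.023) = 6.2505.
P₀ = 6.2505 / (0.106 − 0.023) = 6.2505 / 0.083 = 75.3076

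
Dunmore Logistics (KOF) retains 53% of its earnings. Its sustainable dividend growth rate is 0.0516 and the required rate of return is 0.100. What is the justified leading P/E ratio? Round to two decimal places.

9.71

Payout ratio b = 1 − 0.53 = 0.47.
Justified leading P/E = b/(r−g) = 0.47/(0.1−0.0516) = 9.7107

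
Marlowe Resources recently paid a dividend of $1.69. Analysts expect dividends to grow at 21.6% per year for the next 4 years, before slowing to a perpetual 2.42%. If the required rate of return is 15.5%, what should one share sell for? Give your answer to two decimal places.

Two-stage DDM. Project D₁…D_4 at 0.216, terminal growth 0.0242, discount at r = 0.155.
D_1 = 2.0550
D_2 = 2.4989
D_3 = 3.0387
D_4 = 3.6951
Terminal value at t=4: TV = D_5/(r−g) = 3.7845/(0.155−0.0242) = 28.9333
P₀ = 2.0550/(1+0.155)^1 + 2.4989/(1+0.155)^2 + 3.0387/(1+0.155)^3 + 3.6951/(1+0.155)^4 + 28.9333/(1+0.155)^4 = 23.9591

$23.96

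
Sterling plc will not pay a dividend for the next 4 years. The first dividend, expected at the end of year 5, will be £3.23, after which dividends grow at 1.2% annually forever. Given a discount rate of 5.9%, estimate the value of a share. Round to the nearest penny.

Deferred-dividend DDM. At t=4 the remaining stream is a growing perpetuity with first payment D_5 = 3.23.
V_4 = D_5/(r−g) = 3.23/(0.059−0.012) = 68.7234
P₀ = V_4/(1+r)^4 = 68.7234/(1+0.059)^4 = 54.6413

£54.64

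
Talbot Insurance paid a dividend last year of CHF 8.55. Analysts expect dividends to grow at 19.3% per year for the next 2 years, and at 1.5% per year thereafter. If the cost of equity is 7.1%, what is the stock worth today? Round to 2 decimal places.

Two-stage DDM. Project D₁…D_2 at 0.193, terminal growth 0.015, discount at r = 0.071.
D_1 = 10.2002
D_2 = 12.1688
Terminal value at t=2: TV = D_3/(r−g) = 12.3513/(0.071−0.015) = 220.5591
P₀ = 10.2002/(1+0.071)^1 + 12.1688/(1+0.071)^2 + 220.5591/(1+0.071)^2 = 212.4181

CHF 212.42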